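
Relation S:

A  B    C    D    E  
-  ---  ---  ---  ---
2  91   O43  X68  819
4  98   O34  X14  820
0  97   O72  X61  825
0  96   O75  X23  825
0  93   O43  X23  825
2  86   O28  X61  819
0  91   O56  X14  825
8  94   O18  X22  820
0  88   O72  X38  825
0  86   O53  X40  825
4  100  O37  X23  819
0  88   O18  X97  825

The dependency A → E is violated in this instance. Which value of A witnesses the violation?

4

A=2: 2 rows → E = 819, 819 ✓
A=4: 2 rows → E takes values {820, 819} — violation
A=0: 7 rows → E = 825, 825, 825, 825, 825, 825, 825 ✓
A=8: 1 row → E = 820 ✓
The only A value with inconsistent E is A=4.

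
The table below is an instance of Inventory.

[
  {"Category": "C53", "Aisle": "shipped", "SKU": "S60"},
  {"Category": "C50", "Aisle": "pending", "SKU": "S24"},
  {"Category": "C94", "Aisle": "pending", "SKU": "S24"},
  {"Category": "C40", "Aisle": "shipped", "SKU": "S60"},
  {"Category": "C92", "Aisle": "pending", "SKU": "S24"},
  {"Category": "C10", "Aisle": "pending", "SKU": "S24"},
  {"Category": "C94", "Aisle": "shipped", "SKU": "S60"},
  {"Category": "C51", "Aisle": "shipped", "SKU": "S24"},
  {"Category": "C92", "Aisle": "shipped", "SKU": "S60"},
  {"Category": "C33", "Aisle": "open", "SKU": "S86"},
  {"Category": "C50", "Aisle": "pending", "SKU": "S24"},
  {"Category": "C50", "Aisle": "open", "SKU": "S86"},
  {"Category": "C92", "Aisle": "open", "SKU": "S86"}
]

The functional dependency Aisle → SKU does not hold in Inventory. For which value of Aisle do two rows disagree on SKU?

shipped

Aisle=shipped: 5 rows → SKU takes values {S60, S24} — violation
Aisle=pending: 5 rows → SKU = S24, S24, S24, S24, S24 ✓
Aisle=open: 3 rows → SKU = S86, S86, S86 ✓
The only Aisle value with inconsistent SKU is Aisle=shipped.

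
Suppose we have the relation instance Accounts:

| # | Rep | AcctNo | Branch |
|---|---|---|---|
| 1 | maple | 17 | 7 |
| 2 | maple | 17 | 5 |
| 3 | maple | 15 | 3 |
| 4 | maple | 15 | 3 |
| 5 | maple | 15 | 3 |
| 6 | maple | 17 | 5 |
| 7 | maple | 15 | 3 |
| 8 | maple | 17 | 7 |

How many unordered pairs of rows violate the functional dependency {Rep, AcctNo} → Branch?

(Rep=maple, AcctNo=17): violating pairs (1,2), (1,6), (2,8), (6,8) — 4 pairs.
(Rep=maple, AcctNo=15): all 4 rows agree on Branch — 0 pairs.

4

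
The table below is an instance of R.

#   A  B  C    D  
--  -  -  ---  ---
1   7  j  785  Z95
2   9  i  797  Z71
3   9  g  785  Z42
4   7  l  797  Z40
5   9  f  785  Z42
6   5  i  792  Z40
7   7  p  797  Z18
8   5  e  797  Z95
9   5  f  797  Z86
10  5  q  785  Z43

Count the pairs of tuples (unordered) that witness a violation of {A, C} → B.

(A=9, C=785): violating pairs (3,5) — 1 pair.
(A=7, C=797): violating pairs (4,7) — 1 pair.
(A=5, C=797): violating pairs (8,9) — 1 pair.

3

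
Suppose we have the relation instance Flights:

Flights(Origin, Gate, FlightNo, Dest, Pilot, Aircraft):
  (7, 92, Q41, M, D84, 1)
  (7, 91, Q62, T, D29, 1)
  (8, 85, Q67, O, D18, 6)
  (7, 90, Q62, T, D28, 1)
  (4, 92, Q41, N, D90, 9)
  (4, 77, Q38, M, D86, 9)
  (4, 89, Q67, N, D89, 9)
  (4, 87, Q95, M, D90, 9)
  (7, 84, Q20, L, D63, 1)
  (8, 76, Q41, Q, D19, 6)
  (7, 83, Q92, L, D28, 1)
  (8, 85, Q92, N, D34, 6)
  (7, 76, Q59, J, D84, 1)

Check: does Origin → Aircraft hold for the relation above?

Origin=7: 6 rows → Aircraft = 1, 1, 1, 1, 1, 1 ✓
Origin=8: 3 rows → Aircraft = 6, 6, 6 ✓
Origin=4: 4 rows → Aircraft = 9, 9, 9, 9 ✓
Every Origin value is associated with a single Aircraft value, so Origin → Aircraft holds.

Yes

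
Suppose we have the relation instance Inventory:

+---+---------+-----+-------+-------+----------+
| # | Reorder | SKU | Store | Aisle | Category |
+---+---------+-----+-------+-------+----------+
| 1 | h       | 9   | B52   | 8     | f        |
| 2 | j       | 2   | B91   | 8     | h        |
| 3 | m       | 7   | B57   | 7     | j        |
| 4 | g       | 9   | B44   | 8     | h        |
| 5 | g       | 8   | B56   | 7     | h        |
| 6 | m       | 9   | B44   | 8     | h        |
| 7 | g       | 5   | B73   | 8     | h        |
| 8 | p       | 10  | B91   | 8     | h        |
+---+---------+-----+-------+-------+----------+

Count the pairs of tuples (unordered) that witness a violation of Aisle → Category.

6

Aisle=8: violating pairs (1,2), (1,4), (1,6), (1,7), (1,8) — 5 pairs.
Aisle=7: violating pairs (3,5) — 1 pair.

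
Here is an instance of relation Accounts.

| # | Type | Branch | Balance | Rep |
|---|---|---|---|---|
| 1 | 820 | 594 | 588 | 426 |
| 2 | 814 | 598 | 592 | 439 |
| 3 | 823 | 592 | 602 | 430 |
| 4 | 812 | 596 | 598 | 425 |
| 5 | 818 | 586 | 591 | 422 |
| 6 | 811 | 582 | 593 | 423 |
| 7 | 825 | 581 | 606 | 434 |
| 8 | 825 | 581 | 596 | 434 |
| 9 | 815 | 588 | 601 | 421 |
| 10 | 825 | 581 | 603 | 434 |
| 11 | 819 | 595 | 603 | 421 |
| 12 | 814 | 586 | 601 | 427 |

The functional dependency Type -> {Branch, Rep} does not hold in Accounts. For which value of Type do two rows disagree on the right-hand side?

Type=820: row 1 → {Branch,Rep} = (594, 426) ✓
Type=814: rows 2, 12 → {Branch,Rep} takes values {(598, 439), (586, 427)} — violation
Type=823: row 3 → {Branch,Rep} = (592, 430) ✓
Type=812: row 4 → {Branch,Rep} = (596, 425) ✓
Type=818: row 5 → {Branch,Rep} = (586, 422) ✓
Type=811: row 6 → {Branch,Rep} = (582, 423) ✓
Type=825: rows 7, 8, 10 → {Branch,Rep} = (581, 434), (581, 434), (581, 434) ✓
Type=815: row 9 → {Branch,Rep} = (588, 421) ✓
Type=819: row 11 → {Branch,Rep} = (595, 421) ✓
The only Type value with inconsistent RHS is Type=814.

814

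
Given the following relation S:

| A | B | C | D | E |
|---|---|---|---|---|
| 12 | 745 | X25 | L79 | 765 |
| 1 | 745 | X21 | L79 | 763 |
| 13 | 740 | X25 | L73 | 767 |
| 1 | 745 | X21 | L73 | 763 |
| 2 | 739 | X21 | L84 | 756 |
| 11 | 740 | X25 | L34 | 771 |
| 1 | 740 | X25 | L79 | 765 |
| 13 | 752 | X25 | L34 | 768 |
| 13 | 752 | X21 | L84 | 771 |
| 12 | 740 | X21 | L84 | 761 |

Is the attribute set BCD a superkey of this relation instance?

All 10 rows have distinct BCD values, so BCD → (all attributes) holds and BCD is a superkey.

Yes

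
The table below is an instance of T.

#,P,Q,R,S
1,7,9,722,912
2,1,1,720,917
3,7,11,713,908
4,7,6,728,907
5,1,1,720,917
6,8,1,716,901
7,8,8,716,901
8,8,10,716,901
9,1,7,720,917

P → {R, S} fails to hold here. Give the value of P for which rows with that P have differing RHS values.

7

P=7: rows 1, 3, 4 → {R,S} takes values {(722, 912), (713, 908), (728, 907)} — violation
P=1: rows 2, 5, 9 → {R,S} = (720, 917), (720, 917), (720, 917) ✓
P=8: rows 6, 7, 8 → {R,S} = (716, 901), (716, 901), (716, 901) ✓
The only P value with inconsistent RHS is P=7.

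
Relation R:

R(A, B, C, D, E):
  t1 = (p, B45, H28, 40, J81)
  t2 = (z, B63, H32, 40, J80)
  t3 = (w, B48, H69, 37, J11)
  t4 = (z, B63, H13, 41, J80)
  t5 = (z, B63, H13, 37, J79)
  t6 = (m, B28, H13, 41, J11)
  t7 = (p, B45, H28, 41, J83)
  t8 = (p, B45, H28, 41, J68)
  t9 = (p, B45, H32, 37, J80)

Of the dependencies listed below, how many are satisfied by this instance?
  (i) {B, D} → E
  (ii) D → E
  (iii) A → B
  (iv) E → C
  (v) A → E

(i) {B, D} → E: (B=B45, D=41): rows 7, 8 → E takes values {J83, J68} — violation — fails.
(ii) D → E: D=40: rows 1, 2 → E takes values {J81, J80} — violation; D=37: rows 3, 5, 9 → E takes values {J11, J79, J80} — violation; D=41: rows 4, 6, 7, 8 → E takes values {J80, J11, J83, J68} — violation — fails.
(iii) A → B: every LHS value maps to a single RHS value — holds.
(iv) E → C: E=J80: rows 2, 4, 9 → C takes values {H32, H13} — violation; E=J11: rows 3, 6 → C takes values {H69, H13} — violation — fails.
(v) A → E: A=p: rows 1, 7, 8, 9 → E takes values {J81, J83, J68, J80} — violation; A=z: rows 2, 4, 5 → E takes values {J80, J79} — violation — fails.
1 of the 5 dependencies holds.

1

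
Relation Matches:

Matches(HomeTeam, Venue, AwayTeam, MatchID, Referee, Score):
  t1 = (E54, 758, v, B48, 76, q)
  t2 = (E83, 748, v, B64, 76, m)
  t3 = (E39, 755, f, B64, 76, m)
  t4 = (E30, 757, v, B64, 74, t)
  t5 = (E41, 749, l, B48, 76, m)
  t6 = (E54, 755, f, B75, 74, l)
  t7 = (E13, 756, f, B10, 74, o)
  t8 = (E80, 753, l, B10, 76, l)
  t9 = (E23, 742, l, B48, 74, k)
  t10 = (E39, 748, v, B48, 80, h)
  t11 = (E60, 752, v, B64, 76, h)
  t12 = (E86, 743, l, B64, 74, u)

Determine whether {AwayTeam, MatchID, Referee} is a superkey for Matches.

No

Rows 2 and 11 have the same {AwayTeam, MatchID, Referee} value (AwayTeam=v, MatchID=B64, Referee=76) but are distinct tuples, so {AwayTeam, MatchID, Referee} does not determine every attribute — not a superkey.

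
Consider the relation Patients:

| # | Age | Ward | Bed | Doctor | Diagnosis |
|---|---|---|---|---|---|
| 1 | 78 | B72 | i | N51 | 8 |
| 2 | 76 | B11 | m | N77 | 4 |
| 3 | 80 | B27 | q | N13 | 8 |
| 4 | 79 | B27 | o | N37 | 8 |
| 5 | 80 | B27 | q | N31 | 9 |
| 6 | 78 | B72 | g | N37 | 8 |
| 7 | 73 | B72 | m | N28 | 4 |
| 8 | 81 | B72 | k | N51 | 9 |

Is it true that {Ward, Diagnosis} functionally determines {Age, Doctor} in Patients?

(Ward=B72, Diagnosis=8): rows 1, 6 → {Age,Doctor} takes values {(78, N51), (78, N37)} — violation
(Ward=B11, Diagnosis=4): row 2 → {Age,Doctor} = (76, N77) ✓
(Ward=B27, Diagnosis=8): rows 3, 4 → {Age,Doctor} takes values {(80, N13), (79, N37)} — violation
(Ward=B27, Diagnosis=9): row 5 → {Age,Doctor} = (80, N31) ✓
(Ward=B72, Diagnosis=4): row 7 → {Age,Doctor} = (73, N28) ✓
(Ward=B72, Diagnosis=9): row 8 → {Age,Doctor} = (81, N51) ✓
Two rows agree on {Ward, Diagnosis} but differ on {Age, Doctor}, so {Ward, Diagnosis} -> {Age, Doctor} does not hold.

No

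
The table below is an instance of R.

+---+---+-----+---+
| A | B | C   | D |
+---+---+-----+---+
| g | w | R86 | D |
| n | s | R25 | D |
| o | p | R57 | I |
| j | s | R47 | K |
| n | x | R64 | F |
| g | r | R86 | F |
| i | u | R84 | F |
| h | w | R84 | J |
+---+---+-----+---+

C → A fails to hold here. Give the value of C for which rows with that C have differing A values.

R84

C=R86: 2 rows → A = g, g ✓
C=R25: 1 row → A = n ✓
C=R57: 1 row → A = o ✓
C=R47: 1 row → A = j ✓
C=R64: 1 row → A = n ✓
C=R84: 2 rows → A takes values {i, h} — violation
The only C value with inconsistent A is C=R84.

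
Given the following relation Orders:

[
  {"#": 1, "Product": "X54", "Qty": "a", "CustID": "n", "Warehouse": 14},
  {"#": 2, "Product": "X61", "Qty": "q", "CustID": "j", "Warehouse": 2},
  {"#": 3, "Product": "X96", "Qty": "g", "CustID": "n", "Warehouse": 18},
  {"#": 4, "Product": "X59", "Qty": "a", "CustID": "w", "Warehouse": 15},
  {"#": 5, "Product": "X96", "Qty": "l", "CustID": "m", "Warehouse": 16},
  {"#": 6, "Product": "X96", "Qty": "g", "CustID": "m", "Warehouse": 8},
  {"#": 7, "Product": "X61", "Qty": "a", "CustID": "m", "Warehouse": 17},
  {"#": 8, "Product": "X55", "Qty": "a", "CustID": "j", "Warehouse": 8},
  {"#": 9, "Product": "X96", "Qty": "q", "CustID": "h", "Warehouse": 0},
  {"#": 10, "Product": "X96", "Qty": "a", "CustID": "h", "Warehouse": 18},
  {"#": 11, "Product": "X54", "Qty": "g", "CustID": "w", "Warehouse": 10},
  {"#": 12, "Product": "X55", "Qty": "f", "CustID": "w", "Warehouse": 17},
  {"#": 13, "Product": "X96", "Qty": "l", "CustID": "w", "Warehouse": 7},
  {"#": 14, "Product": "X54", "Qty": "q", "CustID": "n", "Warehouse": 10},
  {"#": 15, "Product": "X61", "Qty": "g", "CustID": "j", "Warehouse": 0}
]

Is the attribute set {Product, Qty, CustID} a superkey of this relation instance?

Yes

All 15 rows have distinct {Product, Qty, CustID} values, so {Product, Qty, CustID} → (all attributes) holds and {Product, Qty, CustID} is a superkey.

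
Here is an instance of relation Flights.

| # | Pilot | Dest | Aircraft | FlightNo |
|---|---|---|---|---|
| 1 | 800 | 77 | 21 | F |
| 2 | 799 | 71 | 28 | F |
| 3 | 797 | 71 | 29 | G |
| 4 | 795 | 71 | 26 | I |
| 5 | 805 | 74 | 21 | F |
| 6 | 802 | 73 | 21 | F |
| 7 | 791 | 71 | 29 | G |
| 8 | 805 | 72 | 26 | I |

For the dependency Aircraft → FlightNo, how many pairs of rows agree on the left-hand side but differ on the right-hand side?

Aircraft=21: all 3 rows agree on FlightNo — 0 pairs.
Aircraft=29: all 2 rows agree on FlightNo — 0 pairs.
Aircraft=26: all 2 rows agree on FlightNo — 0 pairs.

0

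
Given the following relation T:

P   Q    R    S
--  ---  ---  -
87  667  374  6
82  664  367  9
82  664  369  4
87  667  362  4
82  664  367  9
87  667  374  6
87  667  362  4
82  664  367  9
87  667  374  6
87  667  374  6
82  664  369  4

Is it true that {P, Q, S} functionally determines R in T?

(P=87, Q=667, S=6): 4 rows → R = 374, 374, 374, 374 ✓
(P=82, Q=664, S=9): 3 rows → R = 367, 367, 367 ✓
(P=82, Q=664, S=4): 2 rows → R = 369, 369 ✓
(P=87, Q=667, S=4): 2 rows → R = 362, 362 ✓
Every {P, Q, S} value is associated with a single R value, so {P, Q, S} -> R holds.

Yes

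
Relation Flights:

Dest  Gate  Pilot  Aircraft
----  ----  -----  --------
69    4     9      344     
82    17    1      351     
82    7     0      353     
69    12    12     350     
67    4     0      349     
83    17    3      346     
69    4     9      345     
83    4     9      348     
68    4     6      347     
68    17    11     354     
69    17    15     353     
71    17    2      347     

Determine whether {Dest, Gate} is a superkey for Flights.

Two distinct rows share (Dest=69, Gate=4), so {Dest, Gate} does not determine every attribute — not a superkey.

No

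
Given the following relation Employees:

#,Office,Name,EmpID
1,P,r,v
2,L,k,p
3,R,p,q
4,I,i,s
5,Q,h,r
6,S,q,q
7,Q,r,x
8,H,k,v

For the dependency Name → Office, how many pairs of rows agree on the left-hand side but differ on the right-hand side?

2

Name=r: violating pairs (1,7) — 1 pair.
Name=k: violating pairs (2,8) — 1 pair.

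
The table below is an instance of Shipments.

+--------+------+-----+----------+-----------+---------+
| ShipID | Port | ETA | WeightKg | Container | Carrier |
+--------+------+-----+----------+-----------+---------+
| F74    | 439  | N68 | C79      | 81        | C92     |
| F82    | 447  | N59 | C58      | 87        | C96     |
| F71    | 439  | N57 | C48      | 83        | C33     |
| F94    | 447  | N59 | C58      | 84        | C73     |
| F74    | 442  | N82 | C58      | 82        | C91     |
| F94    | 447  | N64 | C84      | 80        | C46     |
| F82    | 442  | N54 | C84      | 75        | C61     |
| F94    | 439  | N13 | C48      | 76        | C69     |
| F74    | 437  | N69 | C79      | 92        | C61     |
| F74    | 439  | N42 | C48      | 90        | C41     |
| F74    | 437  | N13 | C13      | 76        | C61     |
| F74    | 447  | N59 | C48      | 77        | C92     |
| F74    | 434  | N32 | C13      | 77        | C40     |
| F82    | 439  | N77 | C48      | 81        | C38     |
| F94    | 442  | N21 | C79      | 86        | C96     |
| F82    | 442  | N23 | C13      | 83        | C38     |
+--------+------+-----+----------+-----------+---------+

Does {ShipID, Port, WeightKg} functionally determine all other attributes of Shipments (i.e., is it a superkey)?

All 16 rows have distinct {ShipID, Port, WeightKg} values, so {ShipID, Port, WeightKg} → (all attributes) holds and {ShipID, Port, WeightKg} is a superkey.

Yes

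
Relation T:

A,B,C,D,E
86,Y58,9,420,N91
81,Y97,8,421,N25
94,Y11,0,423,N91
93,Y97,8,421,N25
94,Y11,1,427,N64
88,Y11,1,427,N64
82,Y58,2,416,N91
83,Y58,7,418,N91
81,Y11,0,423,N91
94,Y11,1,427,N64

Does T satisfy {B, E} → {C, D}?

(B=Y58, E=N91): 3 rows → {C,D} takes values {(9, 420), (2, 416), (7, 418)} — violation
(B=Y97, E=N25): 2 rows → {C,D} = (8, 421), (8, 421) ✓
(B=Y11, E=N91): 2 rows → {C,D} = (0, 423), (0, 423) ✓
(B=Y11, E=N64): 3 rows → {C,D} = (1, 427), (1, 427), (1, 427) ✓
Two rows agree on {B, E} but differ on {C, D}, so {B, E} → {C, D} does not hold.

No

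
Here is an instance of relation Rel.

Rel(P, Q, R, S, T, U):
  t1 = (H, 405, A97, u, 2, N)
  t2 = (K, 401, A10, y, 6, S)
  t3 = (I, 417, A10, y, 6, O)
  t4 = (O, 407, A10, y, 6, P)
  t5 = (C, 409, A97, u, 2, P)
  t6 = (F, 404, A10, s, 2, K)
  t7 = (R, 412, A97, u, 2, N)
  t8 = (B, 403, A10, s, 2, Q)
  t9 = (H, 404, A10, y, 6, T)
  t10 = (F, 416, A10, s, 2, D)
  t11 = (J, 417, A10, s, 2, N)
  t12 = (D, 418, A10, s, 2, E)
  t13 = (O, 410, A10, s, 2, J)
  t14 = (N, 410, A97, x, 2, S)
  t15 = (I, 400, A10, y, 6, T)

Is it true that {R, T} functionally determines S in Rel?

(R=A97, T=2): rows 1, 5, 7, 14 → S takes values {u, x} — violation
(R=A10, T=6): rows 2, 3, 4, 9, 15 → S = y, y, y, y, y ✓
(R=A10, T=2): rows 6, 8, 10, 11, 12, 13 → S = s, s, s, s, s, s ✓
Two rows agree on {R, T} but differ on S, so {R, T} → S does not hold.

No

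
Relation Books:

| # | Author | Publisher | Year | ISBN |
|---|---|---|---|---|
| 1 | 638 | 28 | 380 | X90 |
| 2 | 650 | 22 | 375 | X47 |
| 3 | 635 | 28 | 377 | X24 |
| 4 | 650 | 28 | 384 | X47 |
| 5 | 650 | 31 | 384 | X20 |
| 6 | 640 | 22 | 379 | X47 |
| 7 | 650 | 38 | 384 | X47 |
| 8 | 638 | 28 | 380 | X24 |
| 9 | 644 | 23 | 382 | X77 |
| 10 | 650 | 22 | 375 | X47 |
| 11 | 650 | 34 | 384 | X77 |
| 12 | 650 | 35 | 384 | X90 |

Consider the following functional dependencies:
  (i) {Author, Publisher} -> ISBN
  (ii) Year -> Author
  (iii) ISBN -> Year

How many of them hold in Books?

(i) {Author, Publisher} -> ISBN: (Author=638, Publisher=28): rows 1, 8 → ISBN takes values {X90, X24} — violation — fails.
(ii) Year -> Author: every LHS value maps to a single RHS value — holds.
(iii) ISBN -> Year: ISBN=X90: rows 1, 12 → Year takes values {380, 384} — violation; ISBN=X47: rows 2, 4, 6, 7, 10 → Year takes values {375, 384, 379} — violation; ISBN=X24: rows 3, 8 → Year takes values {377, 380} — violation; ISBN=X77: rows 9, 11 → Year takes values {382, 384} — violation — fails.
1 of the 3 dependencies holds.

1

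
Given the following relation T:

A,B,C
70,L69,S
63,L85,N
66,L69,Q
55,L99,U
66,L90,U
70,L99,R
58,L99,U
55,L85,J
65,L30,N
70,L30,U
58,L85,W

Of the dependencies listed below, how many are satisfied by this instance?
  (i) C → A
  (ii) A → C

(i) C → A: C=N: 2 rows → A takes values {63, 65} — violation; C=U: 4 rows → A takes values {55, 66, 58, 70} — violation — fails.
(ii) A → C: A=70: 3 rows → C takes values {S, R, U} — violation; A=66: 2 rows → C takes values {Q, U} — violation; A=55: 2 rows → C takes values {U, J} — violation; A=58: 2 rows → C takes values {U, W} — violation — fails.
None of the 2 dependencies hold.

0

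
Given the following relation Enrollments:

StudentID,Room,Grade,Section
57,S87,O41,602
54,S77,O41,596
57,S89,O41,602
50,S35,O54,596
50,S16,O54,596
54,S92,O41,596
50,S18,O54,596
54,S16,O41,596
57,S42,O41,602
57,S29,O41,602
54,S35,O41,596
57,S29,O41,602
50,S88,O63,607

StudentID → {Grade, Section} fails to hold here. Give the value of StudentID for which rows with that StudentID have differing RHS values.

StudentID=57: 5 rows → {Grade,Section} = (O41, 602), (O41, 602), (O41, 602), (O41, 602), (O41, 602) ✓
StudentID=54: 4 rows → {Grade,Section} = (O41, 596), (O41, 596), (O41, 596), (O41, 596) ✓
StudentID=50: 4 rows → {Grade,Section} takes values {(O54, 596), (O63, 607)} — violation
The only StudentID value with inconsistent RHS is StudentID=50.

50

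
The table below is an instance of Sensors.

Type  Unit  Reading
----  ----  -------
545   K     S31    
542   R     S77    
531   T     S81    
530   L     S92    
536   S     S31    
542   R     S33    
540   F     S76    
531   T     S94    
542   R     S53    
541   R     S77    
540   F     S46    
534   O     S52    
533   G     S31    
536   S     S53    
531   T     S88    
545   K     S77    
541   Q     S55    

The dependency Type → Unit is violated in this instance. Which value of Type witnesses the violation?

541

Type=545: 2 rows → Unit = K, K ✓
Type=542: 3 rows → Unit = R, R, R ✓
Type=531: 3 rows → Unit = T, T, T ✓
Type=530: 1 row → Unit = L ✓
Type=536: 2 rows → Unit = S, S ✓
Type=540: 2 rows → Unit = F, F ✓
Type=541: 2 rows → Unit takes values {R, Q} — violation
Type=534: 1 row → Unit = O ✓
Type=533: 1 row → Unit = G ✓
The only Type value with inconsistent Unit is Type=541.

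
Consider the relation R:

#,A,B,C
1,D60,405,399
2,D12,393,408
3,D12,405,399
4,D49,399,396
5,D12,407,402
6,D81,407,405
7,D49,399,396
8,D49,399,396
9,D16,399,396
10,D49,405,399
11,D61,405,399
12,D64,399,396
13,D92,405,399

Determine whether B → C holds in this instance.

B=405: rows 1, 3, 10, 11, 13 → C = 399, 399, 399, 399, 399 ✓
B=393: row 2 → C = 408 ✓
B=399: rows 4, 7, 8, 9, 12 → C = 396, 396, 396, 396, 396 ✓
B=407: rows 5, 6 → C takes values {402, 405} — violation
Two rows agree on B but differ on C, so B → C does not hold.

No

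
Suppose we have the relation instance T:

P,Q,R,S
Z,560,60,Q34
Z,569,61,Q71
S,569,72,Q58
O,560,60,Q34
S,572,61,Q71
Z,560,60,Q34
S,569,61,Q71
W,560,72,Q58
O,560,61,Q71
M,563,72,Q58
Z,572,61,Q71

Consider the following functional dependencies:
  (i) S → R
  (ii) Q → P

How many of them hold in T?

1

(i) S → R: every LHS value maps to a single RHS value — holds.
(ii) Q → P: Q=560: 5 rows → P takes values {Z, O, W} — violation; Q=569: 3 rows → P takes values {Z, S} — violation; Q=572: 2 rows → P takes values {S, Z} — violation — fails.
1 of the 2 dependencies holds.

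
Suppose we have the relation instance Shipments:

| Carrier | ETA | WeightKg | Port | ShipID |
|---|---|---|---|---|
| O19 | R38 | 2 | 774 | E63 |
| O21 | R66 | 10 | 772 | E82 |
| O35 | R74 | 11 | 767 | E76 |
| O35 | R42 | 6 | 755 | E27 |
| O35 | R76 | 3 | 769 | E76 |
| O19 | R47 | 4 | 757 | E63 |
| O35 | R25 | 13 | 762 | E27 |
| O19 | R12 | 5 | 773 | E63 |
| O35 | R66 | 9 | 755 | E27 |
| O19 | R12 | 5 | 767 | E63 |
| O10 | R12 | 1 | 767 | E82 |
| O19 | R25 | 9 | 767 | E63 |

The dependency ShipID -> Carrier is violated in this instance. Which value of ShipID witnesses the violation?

ShipID=E63: 5 rows → Carrier = O19, O19, O19, O19, O19 ✓
ShipID=E82: 2 rows → Carrier takes values {O21, O10} — violation
ShipID=E76: 2 rows → Carrier = O35, O35 ✓
ShipID=E27: 3 rows → Carrier = O35, O35, O35 ✓
The only ShipID value with inconsistent Carrier is ShipID=E82.

E82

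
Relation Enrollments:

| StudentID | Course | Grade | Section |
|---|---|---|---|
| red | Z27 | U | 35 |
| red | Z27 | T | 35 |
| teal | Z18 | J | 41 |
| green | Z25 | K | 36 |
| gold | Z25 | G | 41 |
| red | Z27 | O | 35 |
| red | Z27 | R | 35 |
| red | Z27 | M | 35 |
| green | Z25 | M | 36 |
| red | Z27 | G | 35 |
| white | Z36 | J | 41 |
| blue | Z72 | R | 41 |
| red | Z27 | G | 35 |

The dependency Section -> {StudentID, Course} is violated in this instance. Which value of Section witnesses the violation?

Section=35: 7 rows → {StudentID,Course} = (red, Z27), (red, Z27), (red, Z27), (red, Z27), (red, Z27), (red, Z27), (red, Z27) ✓
Section=41: 4 rows → {StudentID,Course} takes values {(teal, Z18), (gold, Z25), (white, Z36), (blue, Z72)} — violation
Section=36: 2 rows → {StudentID,Course} = (green, Z25), (green, Z25) ✓
The only Section value with inconsistent RHS is Section=41.

41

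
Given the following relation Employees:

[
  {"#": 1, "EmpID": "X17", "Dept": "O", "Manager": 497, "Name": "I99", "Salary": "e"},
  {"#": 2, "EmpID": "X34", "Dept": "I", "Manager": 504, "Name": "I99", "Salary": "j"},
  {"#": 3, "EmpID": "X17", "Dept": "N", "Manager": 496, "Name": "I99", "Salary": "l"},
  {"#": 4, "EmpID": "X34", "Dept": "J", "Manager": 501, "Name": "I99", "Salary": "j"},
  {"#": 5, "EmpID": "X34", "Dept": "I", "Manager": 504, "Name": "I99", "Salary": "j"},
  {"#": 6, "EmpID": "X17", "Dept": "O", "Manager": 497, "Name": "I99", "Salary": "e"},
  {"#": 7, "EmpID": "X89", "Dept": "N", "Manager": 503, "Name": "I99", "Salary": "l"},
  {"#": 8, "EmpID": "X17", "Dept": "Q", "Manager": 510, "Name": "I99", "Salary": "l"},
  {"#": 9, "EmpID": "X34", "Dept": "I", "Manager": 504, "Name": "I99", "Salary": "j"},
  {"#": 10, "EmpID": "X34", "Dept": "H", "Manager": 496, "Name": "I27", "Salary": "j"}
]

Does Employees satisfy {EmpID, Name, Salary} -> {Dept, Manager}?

No

(EmpID=X17, Name=I99, Salary=e): rows 1, 6 → {Dept,Manager} = (O, 497), (O, 497) ✓
(EmpID=X34, Name=I99, Salary=j): rows 2, 4, 5, 9 → {Dept,Manager} takes values {(I, 504), (J, 501)} — violation
(EmpID=X17, Name=I99, Salary=l): rows 3, 8 → {Dept,Manager} takes values {(N, 496), (Q, 510)} — violation
(EmpID=X89, Name=I99, Salary=l): row 7 → {Dept,Manager} = (N, 503) ✓
(EmpID=X34, Name=I27, Salary=j): row 10 → {Dept,Manager} = (H, 496) ✓
Two rows agree on {EmpID, Name, Salary} but differ on {Dept, Manager}, so {EmpID, Name, Salary} -> {Dept, Manager} does not hold.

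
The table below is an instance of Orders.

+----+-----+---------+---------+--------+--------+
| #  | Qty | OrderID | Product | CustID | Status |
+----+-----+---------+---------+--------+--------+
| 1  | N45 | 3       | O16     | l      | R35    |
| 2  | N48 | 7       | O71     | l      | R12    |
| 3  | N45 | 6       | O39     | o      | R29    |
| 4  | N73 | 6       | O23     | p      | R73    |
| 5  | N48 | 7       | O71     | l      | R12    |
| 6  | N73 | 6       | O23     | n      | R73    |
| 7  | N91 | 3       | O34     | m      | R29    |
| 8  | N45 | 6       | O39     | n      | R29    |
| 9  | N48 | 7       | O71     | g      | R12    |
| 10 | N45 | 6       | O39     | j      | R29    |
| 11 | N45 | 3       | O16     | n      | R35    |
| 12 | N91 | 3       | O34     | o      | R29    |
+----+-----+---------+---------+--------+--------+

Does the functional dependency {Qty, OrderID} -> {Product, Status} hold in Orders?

(Qty=N45, OrderID=3): rows 1, 11 → {Product,Status} = (O16, R35), (O16, R35) ✓
(Qty=N48, OrderID=7): rows 2, 5, 9 → {Product,Status} = (O71, R12), (O71, R12), (O71, R12) ✓
(Qty=N45, OrderID=6): rows 3, 8, 10 → {Product,Status} = (O39, R29), (O39, R29), (O39, R29) ✓
(Qty=N73, OrderID=6): rows 4, 6 → {Product,Status} = (O23, R73), (O23, R73) ✓
(Qty=N91, OrderID=3): rows 7, 12 → {Product,Status} = (O34, R29), (O34, R29) ✓
Every {Qty, OrderID} value is associated with a single {Product, Status} value, so {Qty, OrderID} -> {Product, Status} holds.

Yes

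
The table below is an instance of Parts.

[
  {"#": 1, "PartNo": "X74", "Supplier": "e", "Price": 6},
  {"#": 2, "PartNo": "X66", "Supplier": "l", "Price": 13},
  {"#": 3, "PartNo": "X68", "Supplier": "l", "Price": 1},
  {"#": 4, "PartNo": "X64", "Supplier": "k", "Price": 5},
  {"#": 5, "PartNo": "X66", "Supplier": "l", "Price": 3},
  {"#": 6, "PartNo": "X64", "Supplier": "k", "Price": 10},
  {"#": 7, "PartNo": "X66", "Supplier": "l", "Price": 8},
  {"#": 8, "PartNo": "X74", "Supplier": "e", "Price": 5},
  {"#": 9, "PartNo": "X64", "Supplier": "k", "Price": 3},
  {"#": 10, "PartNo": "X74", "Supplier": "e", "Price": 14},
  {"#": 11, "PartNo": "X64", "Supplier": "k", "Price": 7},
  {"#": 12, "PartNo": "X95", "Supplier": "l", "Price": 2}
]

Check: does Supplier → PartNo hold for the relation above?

Supplier=e: rows 1, 8, 10 → PartNo = X74, X74, X74 ✓
Supplier=l: rows 2, 3, 5, 7, 12 → PartNo takes values {X66, X68, X95} — violation
Supplier=k: rows 4, 6, 9, 11 → PartNo = X64, X64, X64, X64 ✓
Two rows agree on Supplier but differ on PartNo, so Supplier → PartNo does not hold.

No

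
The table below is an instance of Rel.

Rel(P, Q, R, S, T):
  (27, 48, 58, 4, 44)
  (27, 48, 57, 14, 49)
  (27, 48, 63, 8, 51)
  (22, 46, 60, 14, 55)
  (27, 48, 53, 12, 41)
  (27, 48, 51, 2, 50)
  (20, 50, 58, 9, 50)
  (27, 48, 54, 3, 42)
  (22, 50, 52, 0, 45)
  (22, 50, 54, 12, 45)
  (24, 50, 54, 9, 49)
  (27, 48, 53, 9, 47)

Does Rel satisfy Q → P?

Q=48: 7 rows → P = 27, 27, 27, 27, 27, 27, 27 ✓
Q=46: 1 row → P = 22 ✓
Q=50: 4 rows → P takes values {20, 22, 24} — violation
Two rows agree on Q but differ on P, so Q → P does not hold.

No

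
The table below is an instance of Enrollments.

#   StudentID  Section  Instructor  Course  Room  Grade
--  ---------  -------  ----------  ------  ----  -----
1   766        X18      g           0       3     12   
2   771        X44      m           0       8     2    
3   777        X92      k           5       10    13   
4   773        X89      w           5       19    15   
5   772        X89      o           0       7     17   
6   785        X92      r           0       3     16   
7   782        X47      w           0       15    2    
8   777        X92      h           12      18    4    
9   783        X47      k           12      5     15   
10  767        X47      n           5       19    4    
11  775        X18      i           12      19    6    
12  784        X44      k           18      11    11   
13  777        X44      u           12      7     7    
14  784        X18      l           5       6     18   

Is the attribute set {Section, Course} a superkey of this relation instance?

Yes

All 14 rows have distinct {Section, Course} values, so {Section, Course} → (all attributes) holds and {Section, Course} is a superkey.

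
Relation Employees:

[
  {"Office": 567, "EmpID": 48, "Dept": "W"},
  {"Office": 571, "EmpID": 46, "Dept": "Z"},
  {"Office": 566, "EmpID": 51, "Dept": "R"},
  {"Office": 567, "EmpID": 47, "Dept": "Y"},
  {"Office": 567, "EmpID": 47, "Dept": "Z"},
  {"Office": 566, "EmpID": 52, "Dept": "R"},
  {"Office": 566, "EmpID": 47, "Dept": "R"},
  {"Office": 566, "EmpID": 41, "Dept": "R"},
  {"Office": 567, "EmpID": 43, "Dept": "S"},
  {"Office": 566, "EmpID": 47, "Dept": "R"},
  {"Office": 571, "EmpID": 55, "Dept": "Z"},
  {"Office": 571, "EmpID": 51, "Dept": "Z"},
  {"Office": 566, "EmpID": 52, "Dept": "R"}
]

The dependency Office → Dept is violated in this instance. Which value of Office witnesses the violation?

Office=567: 4 rows → Dept takes values {W, Y, Z, S} — violation
Office=571: 3 rows → Dept = Z, Z, Z ✓
Office=566: 6 rows → Dept = R, R, R, R, R, R ✓
The only Office value with inconsistent Dept is Office=567.

567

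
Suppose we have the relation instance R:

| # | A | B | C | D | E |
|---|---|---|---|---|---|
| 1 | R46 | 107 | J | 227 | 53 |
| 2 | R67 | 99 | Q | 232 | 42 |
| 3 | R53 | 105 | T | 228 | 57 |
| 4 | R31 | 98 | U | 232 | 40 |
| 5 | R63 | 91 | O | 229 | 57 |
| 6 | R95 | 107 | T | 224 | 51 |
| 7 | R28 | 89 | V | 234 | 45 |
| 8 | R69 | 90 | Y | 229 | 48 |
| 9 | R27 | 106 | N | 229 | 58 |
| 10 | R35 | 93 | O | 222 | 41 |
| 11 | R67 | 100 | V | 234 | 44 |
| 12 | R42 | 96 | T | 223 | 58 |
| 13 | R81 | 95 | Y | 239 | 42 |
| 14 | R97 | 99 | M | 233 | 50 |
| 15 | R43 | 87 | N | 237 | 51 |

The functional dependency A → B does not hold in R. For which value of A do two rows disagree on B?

A=R46: row 1 → B = 107 ✓
A=R67: rows 2, 11 → B takes values {99, 100} — violation
A=R53: row 3 → B = 105 ✓
A=R31: row 4 → B = 98 ✓
A=R63: row 5 → B = 91 ✓
A=R95: row 6 → B = 107 ✓
A=R28: row 7 → B = 89 ✓
A=R69: row 8 → B = 90 ✓
A=R27: row 9 → B = 106 ✓
A=R35: row 10 → B = 93 ✓
A=R42: row 12 → B = 96 ✓
A=R81: row 13 → B = 95 ✓
A=R97: row 14 → B = 99 ✓
A=R43: row 15 → B = 87 ✓
The only A value with inconsistent B is A=R67.

R67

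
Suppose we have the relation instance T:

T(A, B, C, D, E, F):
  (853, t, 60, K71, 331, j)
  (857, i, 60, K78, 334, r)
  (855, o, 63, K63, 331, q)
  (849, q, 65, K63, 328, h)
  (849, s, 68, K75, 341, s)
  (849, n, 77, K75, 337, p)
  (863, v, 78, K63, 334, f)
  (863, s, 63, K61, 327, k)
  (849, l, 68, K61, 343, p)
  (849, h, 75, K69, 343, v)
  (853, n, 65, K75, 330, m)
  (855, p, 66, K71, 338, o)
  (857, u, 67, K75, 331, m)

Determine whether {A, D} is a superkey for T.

Two distinct rows share (A=849, D=K75), so {A, D} does not determine every attribute — not a superkey.

No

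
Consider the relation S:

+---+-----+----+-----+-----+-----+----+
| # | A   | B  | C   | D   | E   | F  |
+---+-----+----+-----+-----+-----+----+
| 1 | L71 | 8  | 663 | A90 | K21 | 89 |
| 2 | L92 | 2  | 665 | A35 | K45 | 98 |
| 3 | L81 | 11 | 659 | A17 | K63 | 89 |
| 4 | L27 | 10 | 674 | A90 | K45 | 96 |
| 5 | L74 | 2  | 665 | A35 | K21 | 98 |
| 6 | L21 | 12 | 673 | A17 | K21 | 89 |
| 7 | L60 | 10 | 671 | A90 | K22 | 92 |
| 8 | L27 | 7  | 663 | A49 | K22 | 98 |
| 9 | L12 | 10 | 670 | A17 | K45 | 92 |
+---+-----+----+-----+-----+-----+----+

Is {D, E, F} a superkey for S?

Yes

All 9 rows have distinct {D, E, F} values, so {D, E, F} → (all attributes) holds and {D, E, F} is a superkey.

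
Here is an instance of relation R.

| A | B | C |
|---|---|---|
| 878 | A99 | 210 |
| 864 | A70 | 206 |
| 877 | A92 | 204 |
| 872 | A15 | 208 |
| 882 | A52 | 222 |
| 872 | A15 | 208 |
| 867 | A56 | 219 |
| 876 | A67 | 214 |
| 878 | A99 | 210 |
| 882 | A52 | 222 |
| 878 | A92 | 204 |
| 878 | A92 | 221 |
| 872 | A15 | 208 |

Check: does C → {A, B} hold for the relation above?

No

C=210: 2 rows → {A,B} = (878, A99), (878, A99) ✓
C=206: 1 row → {A,B} = (864, A70) ✓
C=204: 2 rows → {A,B} takes values {(877, A92), (878, A92)} — violation
C=208: 3 rows → {A,B} = (872, A15), (872, A15), (872, A15) ✓
C=222: 2 rows → {A,B} = (882, A52), (882, A52) ✓
C=219: 1 row → {A,B} = (867, A56) ✓
C=214: 1 row → {A,B} = (876, A67) ✓
C=221: 1 row → {A,B} = (878, A92) ✓
Two rows agree on C but differ on {A, B}, so C → {A, B} does not hold.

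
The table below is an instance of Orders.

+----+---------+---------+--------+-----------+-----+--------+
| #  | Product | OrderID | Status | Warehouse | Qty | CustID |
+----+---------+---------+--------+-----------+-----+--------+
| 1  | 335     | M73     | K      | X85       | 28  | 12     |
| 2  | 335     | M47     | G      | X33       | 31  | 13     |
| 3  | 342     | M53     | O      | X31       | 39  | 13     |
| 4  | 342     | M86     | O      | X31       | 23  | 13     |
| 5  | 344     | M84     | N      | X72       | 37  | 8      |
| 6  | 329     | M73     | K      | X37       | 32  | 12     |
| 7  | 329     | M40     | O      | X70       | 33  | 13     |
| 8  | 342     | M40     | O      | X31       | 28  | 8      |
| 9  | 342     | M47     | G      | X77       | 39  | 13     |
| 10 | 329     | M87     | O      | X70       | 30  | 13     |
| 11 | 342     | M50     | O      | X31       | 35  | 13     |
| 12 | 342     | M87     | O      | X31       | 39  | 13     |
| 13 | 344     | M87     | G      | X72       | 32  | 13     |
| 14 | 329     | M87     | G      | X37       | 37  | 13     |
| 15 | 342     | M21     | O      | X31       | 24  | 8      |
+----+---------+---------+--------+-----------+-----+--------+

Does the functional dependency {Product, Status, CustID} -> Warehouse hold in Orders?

Yes

(Product=335, Status=K, CustID=12): row 1 → Warehouse = X85 ✓
(Product=335, Status=G, CustID=13): row 2 → Warehouse = X33 ✓
(Product=342, Status=O, CustID=13): rows 3, 4, 11, 12 → Warehouse = X31, X31, X31, X31 ✓
(Product=344, Status=N, CustID=8): row 5 → Warehouse = X72 ✓
(Product=329, Status=K, CustID=12): row 6 → Warehouse = X37 ✓
(Product=329, Status=O, CustID=13): rows 7, 10 → Warehouse = X70, X70 ✓
(Product=342, Status=O, CustID=8): rows 8, 15 → Warehouse = X31, X31 ✓
(Product=342, Status=G, CustID=13): row 9 → Warehouse = X77 ✓
(Product=344, Status=G, CustID=13): row 13 → Warehouse = X72 ✓
(Product=329, Status=G, CustID=13): row 14 → Warehouse = X37 ✓
Every {Product, Status, CustID} value is associated with a single Warehouse value, so {Product, Status, CustID} -> Warehouse holds.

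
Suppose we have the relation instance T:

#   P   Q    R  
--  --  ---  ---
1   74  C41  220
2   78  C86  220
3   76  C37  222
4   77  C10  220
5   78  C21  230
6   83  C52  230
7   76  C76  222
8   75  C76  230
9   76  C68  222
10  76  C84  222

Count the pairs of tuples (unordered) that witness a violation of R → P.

6

R=220: violating pairs (1,2), (1,4), (2,4) — 3 pairs.
R=222: all 4 rows agree on P — 0 pairs.
R=230: violating pairs (5,6), (5,8), (6,8) — 3 pairs.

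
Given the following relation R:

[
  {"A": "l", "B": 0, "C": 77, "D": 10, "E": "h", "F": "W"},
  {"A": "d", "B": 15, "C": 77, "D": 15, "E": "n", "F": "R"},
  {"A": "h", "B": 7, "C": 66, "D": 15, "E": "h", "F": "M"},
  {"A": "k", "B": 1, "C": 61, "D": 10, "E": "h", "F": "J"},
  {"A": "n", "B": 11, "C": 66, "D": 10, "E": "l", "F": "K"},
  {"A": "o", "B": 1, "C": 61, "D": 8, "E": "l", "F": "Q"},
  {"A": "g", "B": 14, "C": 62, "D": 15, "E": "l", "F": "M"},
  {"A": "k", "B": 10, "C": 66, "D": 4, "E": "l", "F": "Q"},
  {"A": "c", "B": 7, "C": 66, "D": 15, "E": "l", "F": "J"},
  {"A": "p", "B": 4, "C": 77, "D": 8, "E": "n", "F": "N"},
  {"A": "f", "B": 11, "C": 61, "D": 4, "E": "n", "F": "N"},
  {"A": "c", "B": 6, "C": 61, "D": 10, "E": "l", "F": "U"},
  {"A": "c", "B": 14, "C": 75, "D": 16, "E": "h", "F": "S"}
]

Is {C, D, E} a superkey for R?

All 13 rows have distinct {C, D, E} values, so {C, D, E} → (all attributes) holds and {C, D, E} is a superkey.

Yes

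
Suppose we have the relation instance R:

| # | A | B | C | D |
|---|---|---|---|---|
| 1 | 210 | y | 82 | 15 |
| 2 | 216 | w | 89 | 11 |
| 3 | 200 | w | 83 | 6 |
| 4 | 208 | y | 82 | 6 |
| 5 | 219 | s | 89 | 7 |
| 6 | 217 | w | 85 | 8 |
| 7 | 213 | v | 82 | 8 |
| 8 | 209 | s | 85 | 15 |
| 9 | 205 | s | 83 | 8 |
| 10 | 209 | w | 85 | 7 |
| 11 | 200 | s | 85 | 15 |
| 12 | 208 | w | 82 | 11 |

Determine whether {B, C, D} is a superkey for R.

Rows 8 and 11 have the same {B, C, D} value (B=s, C=85, D=15) but are distinct tuples, so {B, C, D} does not determine every attribute — not a superkey.

No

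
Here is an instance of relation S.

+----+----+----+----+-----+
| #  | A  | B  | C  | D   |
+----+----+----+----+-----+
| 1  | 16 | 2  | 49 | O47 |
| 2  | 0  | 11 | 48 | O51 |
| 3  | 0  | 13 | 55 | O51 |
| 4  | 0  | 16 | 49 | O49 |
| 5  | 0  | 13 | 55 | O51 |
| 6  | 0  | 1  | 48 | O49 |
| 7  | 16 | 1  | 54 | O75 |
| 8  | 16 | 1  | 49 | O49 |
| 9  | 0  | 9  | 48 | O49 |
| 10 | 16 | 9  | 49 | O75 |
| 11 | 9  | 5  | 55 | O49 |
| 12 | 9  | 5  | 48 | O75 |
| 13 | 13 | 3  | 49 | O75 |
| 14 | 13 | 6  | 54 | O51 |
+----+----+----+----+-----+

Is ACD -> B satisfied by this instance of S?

(A=16, C=49, D=O47): row 1 → B = 2 ✓
(A=0, C=48, D=O51): row 2 → B = 11 ✓
(A=0, C=55, D=O51): rows 3, 5 → B = 13, 13 ✓
(A=0, C=49, D=O49): row 4 → B = 16 ✓
(A=0, C=48, D=O49): rows 6, 9 → B takes values {1, 9} — violation
(A=16, C=54, D=O75): row 7 → B = 1 ✓
(A=16, C=49, D=O49): row 8 → B = 1 ✓
(A=16, C=49, D=O75): row 10 → B = 9 ✓
(A=9, C=55, D=O49): row 11 → B = 5 ✓
(A=9, C=48, D=O75): row 12 → B = 5 ✓
(A=13, C=49, D=O75): row 13 → B = 3 ✓
(A=13, C=54, D=O51): row 14 → B = 6 ✓
Two rows agree on ACD but differ on B, so ACD -> B does not hold.

No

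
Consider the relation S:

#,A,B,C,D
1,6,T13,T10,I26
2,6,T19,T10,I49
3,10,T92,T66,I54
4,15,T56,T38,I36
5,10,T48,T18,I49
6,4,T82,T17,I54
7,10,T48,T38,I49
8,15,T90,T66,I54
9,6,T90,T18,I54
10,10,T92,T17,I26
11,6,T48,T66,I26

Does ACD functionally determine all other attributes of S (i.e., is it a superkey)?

Yes

All 11 rows have distinct ACD values, so ACD → (all attributes) holds and ACD is a superkey.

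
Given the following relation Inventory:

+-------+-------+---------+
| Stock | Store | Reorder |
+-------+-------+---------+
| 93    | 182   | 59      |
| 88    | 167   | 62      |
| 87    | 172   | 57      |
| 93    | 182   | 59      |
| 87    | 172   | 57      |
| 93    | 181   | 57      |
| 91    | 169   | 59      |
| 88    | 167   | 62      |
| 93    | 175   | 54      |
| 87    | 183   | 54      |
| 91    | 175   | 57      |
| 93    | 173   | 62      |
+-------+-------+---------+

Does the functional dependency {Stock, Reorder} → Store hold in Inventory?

(Stock=93, Reorder=59): 2 rows → Store = 182, 182 ✓
(Stock=88, Reorder=62): 2 rows → Store = 167, 167 ✓
(Stock=87, Reorder=57): 2 rows → Store = 172, 172 ✓
(Stock=93, Reorder=57): 1 row → Store = 181 ✓
(Stock=91, Reorder=59): 1 row → Store = 169 ✓
(Stock=93, Reorder=54): 1 row → Store = 175 ✓
(Stock=87, Reorder=54): 1 row → Store = 183 ✓
(Stock=91, Reorder=57): 1 row → Store = 175 ✓
(Stock=93, Reorder=62): 1 row → Store = 173 ✓
Every {Stock, Reorder} value is associated with a single Store value, so {Stock, Reorder} → Store holds.

Yes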